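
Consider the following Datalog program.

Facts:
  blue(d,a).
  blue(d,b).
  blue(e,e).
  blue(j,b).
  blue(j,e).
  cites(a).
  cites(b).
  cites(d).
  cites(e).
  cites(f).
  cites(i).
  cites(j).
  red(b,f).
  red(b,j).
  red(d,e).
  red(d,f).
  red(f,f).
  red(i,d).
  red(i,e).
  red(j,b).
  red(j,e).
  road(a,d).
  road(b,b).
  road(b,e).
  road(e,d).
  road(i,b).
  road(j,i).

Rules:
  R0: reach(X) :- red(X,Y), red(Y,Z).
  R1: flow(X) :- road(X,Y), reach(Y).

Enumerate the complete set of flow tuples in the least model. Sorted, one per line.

flow(a)
flow(b)
flow(e)
flow(i)
flow(j)

round 1: derive reach(b) via R0 from red(b,f), red(f,f)
round 1: derive reach(d) via R0 from red(d,f), red(f,f)
round 1: derive reach(f) via R0 from red(f,f), red(f,f)
round 1: derive reach(i) via R0 from red(i,d), red(d,e)
round 1: derive reach(j) via R0 from red(j,b), red(b,f)
round 2: derive flow(a) via R1 from road(a,d), reach(d)
round 2: derive flow(b) via R1 from road(b,b), reach(b)
round 2: derive flow(e) via R1 from road(e,d), reach(d)
round 2: derive flow(i) via R1 from road(i,b), reach(b)
round 2: derive flow(j) via R1 from road(j,i), reach(i)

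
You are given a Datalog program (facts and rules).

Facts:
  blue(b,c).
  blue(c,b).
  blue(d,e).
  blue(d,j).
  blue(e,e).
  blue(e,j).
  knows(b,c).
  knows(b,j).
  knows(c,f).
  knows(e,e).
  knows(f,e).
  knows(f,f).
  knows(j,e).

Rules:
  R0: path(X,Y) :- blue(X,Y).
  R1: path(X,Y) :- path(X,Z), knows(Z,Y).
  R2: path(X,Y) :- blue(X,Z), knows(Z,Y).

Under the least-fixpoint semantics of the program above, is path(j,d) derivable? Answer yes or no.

round 1: derive path(b,c) via R0 from blue(b,c)
round 1: derive path(c,b) via R0 from blue(c,b)
round 1: derive path(d,e) via R0 from blue(d,e)
round 1: derive path(d,j) via R0 from blue(d,j)
round 1: derive path(e,e) via R0 from blue(e,e)
round 1: derive path(e,j) via R0 from blue(e,j)
round 1: derive path(b,f) via R2 from blue(b,c), knows(c,f)
round 1: derive path(c,c) via R2 from blue(c,b), knows(b,c)
round 1: derive path(c,j) via R2 from blue(c,b), knows(b,j)
round 2: derive path(b,e) via R1 from path(b,f), knows(f,e)
round 2: derive path(c,e) via R1 from path(c,j), knows(j,e)
round 2: derive path(c,f) via R1 from path(c,c), knows(c,f)

no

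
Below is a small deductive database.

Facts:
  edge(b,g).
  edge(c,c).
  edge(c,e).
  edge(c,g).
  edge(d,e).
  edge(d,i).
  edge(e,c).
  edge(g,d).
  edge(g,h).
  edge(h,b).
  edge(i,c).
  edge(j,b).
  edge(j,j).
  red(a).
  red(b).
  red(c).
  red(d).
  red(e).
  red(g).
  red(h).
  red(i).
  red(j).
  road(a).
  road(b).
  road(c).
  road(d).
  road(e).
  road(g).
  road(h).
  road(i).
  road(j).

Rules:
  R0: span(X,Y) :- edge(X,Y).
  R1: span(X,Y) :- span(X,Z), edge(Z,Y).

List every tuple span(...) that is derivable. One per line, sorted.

span(b,b)
span(b,c)
span(b,d)
span(b,e)
span(b,g)
span(b,h)
span(b,i)
span(c,b)
span(c,c)
span(c,d)
span(c,e)
span(c,g)
span(c,h)
span(c,i)
span(d,b)
span(d,c)
span(d,d)
span(d,e)
span(d,g)
span(d,h)
span(d,i)
span(e,b)
span(e,c)
span(e,d)
span(e,e)
span(e,g)
span(e,h)
span(e,i)
span(g,b)
span(g,c)
span(g,d)
span(g,e)
span(g,g)
span(g,h)
span(g,i)
span(h,b)
span(h,c)
span(h,d)
span(h,e)
span(h,g)
span(h,h)
span(h,i)
span(i,b)
span(i,c)
span(i,d)
span(i,e)
span(i,g)
span(i,h)
span(i,i)
span(j,b)
span(j,c)
span(j,d)
span(j,e)
span(j,g)
span(j,h)
span(j,i)
span(j,j)

round 1: derive span(b,g) via R0 from edge(b,g)
round 1: derive span(c,c) via R0 from edge(c,c)
round 1: derive span(c,e) via R0 from edge(c,e)
round 1: derive span(c,g) via R0 from edge(c,g)
round 1: derive span(d,e) via R0 from edge(d,e)
round 1: derive span(d,i) via R0 from edge(d,i)
round 1: derive span(e,c) via R0 from edge(e,c)
round 1: derive span(g,d) via R0 from edge(g,d)
round 1: derive span(g,h) via R0 from edge(g,h)
round 1: derive span(h,b) via R0 from edge(h,b)
round 1: derive span(i,c) via R0 from edge(i,c)
round 1: derive span(j,b) via R0 from edge(j,b)
round 1: derive span(j,j) via R0 from edge(j,j)
round 2: derive span(b,d) via R1 from span(b,g), edge(g,d)
round 2: derive span(b,h) via R1 from span(b,g), edge(g,h)
round 2: derive span(c,d) via R1 from span(c,g), edge(g,d)
round 2: derive span(c,h) via R1 from span(c,g), edge(g,h)
round 2: derive span(d,c) via R1 from span(d,e), edge(e,c)
round 2: derive span(e,e) via R1 from span(e,c), edge(c,e)
round 2: derive span(e,g) via R1 from span(e,c), edge(c,g)
round 2: derive span(g,b) via R1 from span(g,h), edge(h,b)
round 2: derive span(g,e) via R1 from span(g,d), edge(d,e)
round 2: derive span(g,i) via R1 from span(g,d), edge(d,i)
round 2: derive span(h,g) via R1 from span(h,b), edge(b,g)
round 2: derive span(i,e) via R1 from span(i,c), edge(c,e)
round 2: derive span(i,g) via R1 from span(i,c), edge(c,g)
round 2: derive span(j,g) via R1 from span(j,b), edge(b,g)
round 3: derive span(b,b) via R1 from span(b,h), edge(h,b)
round 3: derive span(b,e) via R1 from span(b,d), edge(d,e)
round 3: derive span(b,i) via R1 from span(b,d), edge(d,i)
round 3: derive span(c,b) via R1 from span(c,h), edge(h,b)
round 3: derive span(c,i) via R1 from span(c,d), edge(d,i)
round 3: derive span(d,g) via R1 from span(d,c), edge(c,g)
round 3: derive span(e,d) via R1 from span(e,g), edge(g,d)
round 3: derive span(e,h) via R1 from span(e,g), edge(g,h)
round 3: derive span(g,c) via R1 from span(g,e), edge(e,c)
round 3: derive span(g,g) via R1 from span(g,b), edge(b,g)
round 3: derive span(h,d) via R1 from span(h,g), edge(g,d)
round 3: derive span(h,h) via R1 from span(h,g), edge(g,h)
round 3: derive span(i,d) via R1 from span(i,g), edge(g,d)
round 3: derive span(i,h) via R1 from span(i,g), edge(g,h)
round 3: derive span(j,d) via R1 from span(j,g), edge(g,d)
round 3: derive span(j,h) via R1 from span(j,g), edge(g,h)
round 4: derive span(b,c) via R1 from span(b,e), edge(e,c)
round 4: derive span(d,d) via R1 from span(d,g), edge(g,d)
round 4: derive span(d,h) via R1 from span(d,g), edge(g,h)
round 4: derive span(e,b) via R1 from span(e,h), edge(h,b)
round 4: derive span(e,i) via R1 from span(e,d), edge(d,i)
round 4: derive span(h,e) via R1 from span(h,d), edge(d,e)
round 4: derive span(h,i) via R1 from span(h,d), edge(d,i)
round 4: derive span(i,b) via R1 from span(i,h), edge(h,b)
round 4: derive span(i,i) via R1 from span(i,d), edge(d,i)
round 4: derive span(j,e) via R1 from span(j,d), edge(d,e)
round 4: derive span(j,i) via R1 from span(j,d), edge(d,i)
round 5: derive span(d,b) via R1 from span(d,h), edge(h,b)
round 5: derive span(h,c) via R1 from span(h,e), edge(e,c)
round 5: derive span(j,c) via R1 from span(j,e), edge(e,c)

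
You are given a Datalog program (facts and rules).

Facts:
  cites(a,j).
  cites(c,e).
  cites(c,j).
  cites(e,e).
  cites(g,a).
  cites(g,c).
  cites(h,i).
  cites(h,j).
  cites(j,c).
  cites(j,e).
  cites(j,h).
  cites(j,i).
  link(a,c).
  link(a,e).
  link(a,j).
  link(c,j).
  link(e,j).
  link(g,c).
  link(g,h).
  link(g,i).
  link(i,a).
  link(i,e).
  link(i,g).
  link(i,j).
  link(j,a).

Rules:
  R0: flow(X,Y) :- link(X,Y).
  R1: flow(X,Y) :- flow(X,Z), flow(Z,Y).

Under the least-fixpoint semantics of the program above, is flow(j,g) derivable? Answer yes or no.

no

round 1: derive flow(a,c) via R0 from link(a,c)
round 1: derive flow(a,e) via R0 from link(a,e)
round 1: derive flow(a,j) via R0 from link(a,j)
round 1: derive flow(c,j) via R0 from link(c,j)
round 1: derive flow(e,j) via R0 from link(e,j)
round 1: derive flow(g,c) via R0 from link(g,c)
round 1: derive flow(g,h) via R0 from link(g,h)
round 1: derive flow(g,i) via R0 from link(g,i)
round 1: derive flow(i,a) via R0 from link(i,a)
round 1: derive flow(i,e) via R0 from link(i,e)
round 1: derive flow(i,g) via R0 from link(i,g)
round 1: derive flow(i,j) via R0 from link(i,j)
round 1: derive flow(j,a) via R0 from link(j,a)
round 2: derive flow(a,a) via R1 from flow(a,j), flow(j,a)
round 2: derive flow(c,a) via R1 from flow(c,j), flow(j,a)
round 2: derive flow(e,a) via R1 from flow(e,j), flow(j,a)
round 2: derive flow(g,a) via R1 from flow(g,i), flow(i,a)
round 2: derive flow(g,e) via R1 from flow(g,i), flow(i,e)
round 2: derive flow(g,g) via R1 from flow(g,i), flow(i,g)
round 2: derive flow(g,j) via R1 from flow(g,c), flow(c,j)
round 2: derive flow(i,c) via R1 from flow(i,a), flow(a,c)
round 2: derive flow(i,h) via R1 from flow(i,g), flow(g,h)
round 2: derive flow(i,i) via R1 from flow(i,g), flow(g,i)
round 2: derive flow(j,c) via R1 from flow(j,a), flow(a,c)
round 2: derive flow(j,e) via R1 from flow(j,a), flow(a,e)
round 2: derive flow(j,j) via R1 from flow(j,a), flow(a,j)
round 3: derive flow(c,c) via R1 from flow(c,a), flow(a,c)
round 3: derive flow(c,e) via R1 from flow(c,a), flow(a,e)
round 3: derive flow(e,c) via R1 from flow(e,a), flow(a,c)
round 3: derive flow(e,e) via R1 from flow(e,a), flow(a,e)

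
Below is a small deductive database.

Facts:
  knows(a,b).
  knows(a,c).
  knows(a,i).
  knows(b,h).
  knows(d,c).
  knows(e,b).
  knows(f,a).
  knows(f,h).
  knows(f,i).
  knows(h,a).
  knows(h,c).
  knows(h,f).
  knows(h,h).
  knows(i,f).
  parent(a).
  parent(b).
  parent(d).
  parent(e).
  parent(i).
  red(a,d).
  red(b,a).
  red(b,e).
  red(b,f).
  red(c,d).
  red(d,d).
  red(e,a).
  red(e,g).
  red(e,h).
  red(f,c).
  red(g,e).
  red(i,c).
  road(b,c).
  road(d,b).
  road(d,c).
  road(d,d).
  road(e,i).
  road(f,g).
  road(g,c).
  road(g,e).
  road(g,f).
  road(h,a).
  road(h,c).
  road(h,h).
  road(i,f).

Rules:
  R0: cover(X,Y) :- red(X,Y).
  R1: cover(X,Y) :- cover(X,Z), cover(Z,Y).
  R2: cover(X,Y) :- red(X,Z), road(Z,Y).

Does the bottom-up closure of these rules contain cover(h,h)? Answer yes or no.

no

round 1: derive cover(a,d) via R0 from red(a,d)
round 1: derive cover(b,a) via R0 from red(b,a)
round 1: derive cover(b,e) via R0 from red(b,e)
round 1: derive cover(b,f) via R0 from red(b,f)
round 1: derive cover(c,d) via R0 from red(c,d)
round 1: derive cover(d,d) via R0 from red(d,d)
round 1: derive cover(e,a) via R0 from red(e,a)
round 1: derive cover(e,g) via R0 from red(e,g)
round 1: derive cover(e,h) via R0 from red(e,h)
round 1: derive cover(f,c) via R0 from red(f,c)
round 1: derive cover(g,e) via R0 from red(g,e)
round 1: derive cover(i,c) via R0 from red(i,c)
round 1: derive cover(a,b) via R2 from red(a,d), road(d,b)
round 1: derive cover(a,c) via R2 from red(a,d), road(d,c)
round 1: derive cover(b,g) via R2 from red(b,f), road(f,g)
round 1: derive cover(b,i) via R2 from red(b,e), road(e,i)
round 1: derive cover(c,b) via R2 from red(c,d), road(d,b)
round 1: derive cover(c,c) via R2 from red(c,d), road(d,c)
round 1: derive cover(d,b) via R2 from red(d,d), road(d,b)
round 1: derive cover(d,c) via R2 from red(d,d), road(d,c)
round 1: derive cover(e,c) via R2 from red(e,g), road(g,c)
round 1: derive cover(e,e) via R2 from red(e,g), road(g,e)
round 1: derive cover(e,f) via R2 from red(e,g), road(g,f)
round 1: derive cover(g,i) via R2 from red(g,e), road(e,i)
round 2: derive cover(a,a) via R1 from cover(a,b), cover(b,a)
round 2: derive cover(a,e) via R1 from cover(a,b), cover(b,e)
round 2: derive cover(a,f) via R1 from cover(a,b), cover(b,f)
round 2: derive cover(a,g) via R1 from cover(a,b), cover(b,g)
round 2: derive cover(a,i) via R1 from cover(a,b), cover(b,i)
round 2: derive cover(b,b) via R1 from cover(b,a), cover(a,b)
round 2: derive cover(b,c) via R1 from cover(b,a), cover(a,c)
round 2: derive cover(b,d) via R1 from cover(b,a), cover(a,d)
round 2: derive cover(b,h) via R1 from cover(b,e), cover(e,h)
round 2: derive cover(c,a) via R1 from cover(c,b), cover(b,a)
round 2: derive cover(c,e) via R1 from cover(c,b), cover(b,e)
round 2: derive cover(c,f) via R1 from cover(c,b), cover(b,f)
round 2: derive cover(c,g) via R1 from cover(c,b), cover(b,g)
round 2: derive cover(c,i) via R1 from cover(c,b), cover(b,i)
round 2: derive cover(d,a) via R1 from cover(d,b), cover(b,a)
round 2: derive cover(d,e) via R1 from cover(d,b), cover(b,e)
round 2: derive cover(d,f) via R1 from cover(d,b), cover(b,f)
round 2: derive cover(d,g) via R1 from cover(d,b), cover(b,g)
round 2: derive cover(d,i) via R1 from cover(d,b), cover(b,i)
round 2: derive cover(e,b) via R1 from cover(e,a), cover(a,b)
round 2: derive cover(e,d) via R1 from cover(e,a), cover(a,d)
round 2: derive cover(e,i) via R1 from cover(e,g), cover(g,i)
round 2: derive cover(f,b) via R1 from cover(f,c), cover(c,b)
round 2: derive cover(f,d) via R1 from cover(f,c), cover(c,d)
round 2: derive cover(g,a) via R1 from cover(g,e), cover(e,a)
round 2: derive cover(g,c) via R1 from cover(g,e), cover(e,c)
round 2: derive cover(g,f) via R1 from cover(g,e), cover(e,f)
round 2: derive cover(g,g) via R1 from cover(g,e), cover(e,g)
round 2: derive cover(g,h) via R1 from cover(g,e), cover(e,h)
round 2: derive cover(i,b) via R1 from cover(i,c), cover(c,b)
round 2: derive cover(i,d) via R1 from cover(i,c), cover(c,d)
round 3: derive cover(a,h) via R1 from cover(a,b), cover(b,h)
round 3: derive cover(c,h) via R1 from cover(c,b), cover(b,h)
round 3: derive cover(d,h) via R1 from cover(d,b), cover(b,h)
round 3: derive cover(f,a) via R1 from cover(f,b), cover(b,a)
round 3: derive cover(f,e) via R1 from cover(f,b), cover(b,e)
round 3: derive cover(f,f) via R1 from cover(f,b), cover(b,f)
round 3: derive cover(f,g) via R1 from cover(f,b), cover(b,g)
round 3: derive cover(f,h) via R1 from cover(f,b), cover(b,h)
round 3: derive cover(f,i) via R1 from cover(f,b), cover(b,i)
round 3: derive cover(g,b) via R1 from cover(g,a), cover(a,b)
round 3: derive cover(g,d) via R1 from cover(g,a), cover(a,d)
round 3: derive cover(i,a) via R1 from cover(i,b), cover(b,a)
round 3: derive cover(i,e) via R1 from cover(i,b), cover(b,e)
round 3: derive cover(i,f) via R1 from cover(i,b), cover(b,f)
round 3: derive cover(i,g) via R1 from cover(i,b), cover(b,g)
round 3: derive cover(i,h) via R1 from cover(i,b), cover(b,h)
round 3: derive cover(i,i) via R1 from cover(i,b), cover(b,i)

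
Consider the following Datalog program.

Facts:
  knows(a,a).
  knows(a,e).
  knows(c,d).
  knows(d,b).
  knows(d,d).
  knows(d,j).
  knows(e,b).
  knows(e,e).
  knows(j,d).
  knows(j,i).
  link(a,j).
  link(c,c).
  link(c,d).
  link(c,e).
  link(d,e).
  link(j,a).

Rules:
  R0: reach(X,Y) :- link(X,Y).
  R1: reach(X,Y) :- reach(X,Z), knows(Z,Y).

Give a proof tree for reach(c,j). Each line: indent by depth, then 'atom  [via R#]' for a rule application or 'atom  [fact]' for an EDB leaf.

round 1: derive reach(a,j) via R0 from link(a,j)
round 1: derive reach(c,c) via R0 from link(c,c)
round 1: derive reach(c,d) via R0 from link(c,d)
round 1: derive reach(c,e) via R0 from link(c,e)
round 1: derive reach(d,e) via R0 from link(d,e)
round 1: derive reach(j,a) via R0 from link(j,a)
round 2: derive reach(a,d) via R1 from reach(a,j), knows(j,d)
round 2: derive reach(a,i) via R1 from reach(a,j), knows(j,i)
round 2: derive reach(c,b) via R1 from reach(c,d), knows(d,b)
round 2: derive reach(c,j) via R1 from reach(c,d), knows(d,j)
round 2: derive reach(d,b) via R1 from reach(d,e), knows(e,b)
round 2: derive reach(j,e) via R1 from reach(j,a), knows(a,e)
round 3: derive reach(a,b) via R1 from reach(a,d), knows(d,b)
round 3: derive reach(c,i) via R1 from reach(c,j), knows(j,i)
round 3: derive reach(j,b) via R1 from reach(j,e), knows(e,b)

reach(c,j)  [via R1]
  reach(c,d)  [via R0]
    link(c,d)  [fact]
  knows(d,j)  [fact]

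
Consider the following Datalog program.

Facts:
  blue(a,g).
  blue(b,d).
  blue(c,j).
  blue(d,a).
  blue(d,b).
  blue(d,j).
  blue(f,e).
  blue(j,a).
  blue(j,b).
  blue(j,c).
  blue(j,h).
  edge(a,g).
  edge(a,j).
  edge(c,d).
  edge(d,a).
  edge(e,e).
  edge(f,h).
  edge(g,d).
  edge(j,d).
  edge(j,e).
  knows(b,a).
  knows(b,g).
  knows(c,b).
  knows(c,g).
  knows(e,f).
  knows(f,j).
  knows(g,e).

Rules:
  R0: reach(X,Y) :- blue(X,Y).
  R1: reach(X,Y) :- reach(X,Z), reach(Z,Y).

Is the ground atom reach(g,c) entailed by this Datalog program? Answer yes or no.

no

round 1: derive reach(a,g) via R0 from blue(a,g)
round 1: derive reach(b,d) via R0 from blue(b,d)
round 1: derive reach(c,j) via R0 from blue(c,j)
round 1: derive reach(d,a) via R0 from blue(d,a)
round 1: derive reach(d,b) via R0 from blue(d,b)
round 1: derive reach(d,j) via R0 from blue(d,j)
round 1: derive reach(f,e) via R0 from blue(f,e)
round 1: derive reach(j,a) via R0 from blue(j,a)
round 1: derive reach(j,b) via R0 from blue(j,b)
round 1: derive reach(j,c) via R0 from blue(j,c)
round 1: derive reach(j,h) via R0 from blue(j,h)
round 2: derive reach(b,a) via R1 from reach(b,d), reach(d,a)
round 2: derive reach(b,b) via R1 from reach(b,d), reach(d,b)
round 2: derive reach(b,j) via R1 from reach(b,d), reach(d,j)
round 2: derive reach(c,a) via R1 from reach(c,j), reach(j,a)
round 2: derive reach(c,b) via R1 from reach(c,j), reach(j,b)
round 2: derive reach(c,c) via R1 from reach(c,j), reach(j,c)
round 2: derive reach(c,h) via R1 from reach(c,j), reach(j,h)
round 2: derive reach(d,c) via R1 from reach(d,j), reach(j,c)
round 2: derive reach(d,d) via R1 from reach(d,b), reach(b,d)
round 2: derive reach(d,g) via R1 from reach(d,a), reach(a,g)
round 2: derive reach(d,h) via R1 from reach(d,j), reach(j,h)
round 2: derive reach(j,d) via R1 from reach(j,b), reach(b,d)
round 2: derive reach(j,g) via R1 from reach(j,a), reach(a,g)
round 2: derive reach(j,j) via R1 from reach(j,c), reach(c,j)
round 3: derive reach(b,c) via R1 from reach(b,d), reach(d,c)
round 3: derive reach(b,g) via R1 from reach(b,a), reach(a,g)
round 3: derive reach(b,h) via R1 from reach(b,d), reach(d,h)
round 3: derive reach(c,d) via R1 from reach(c,b), reach(b,d)
round 3: derive reach(c,g) via R1 from reach(c,a), reach(a,g)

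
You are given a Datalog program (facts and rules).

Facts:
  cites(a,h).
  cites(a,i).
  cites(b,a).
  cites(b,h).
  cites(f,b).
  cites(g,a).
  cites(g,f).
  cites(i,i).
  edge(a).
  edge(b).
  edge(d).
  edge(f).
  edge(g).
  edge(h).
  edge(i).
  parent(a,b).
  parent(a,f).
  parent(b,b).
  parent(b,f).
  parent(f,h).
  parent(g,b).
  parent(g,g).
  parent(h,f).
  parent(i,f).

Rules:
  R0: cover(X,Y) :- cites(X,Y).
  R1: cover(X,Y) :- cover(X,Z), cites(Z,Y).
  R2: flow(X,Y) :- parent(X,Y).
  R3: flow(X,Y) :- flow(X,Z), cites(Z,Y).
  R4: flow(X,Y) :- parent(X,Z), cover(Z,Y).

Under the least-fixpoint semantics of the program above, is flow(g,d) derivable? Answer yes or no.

round 1: derive cover(a,h) via R0 from cites(a,h)
round 1: derive cover(a,i) via R0 from cites(a,i)
round 1: derive cover(b,a) via R0 from cites(b,a)
round 1: derive cover(b,h) via R0 from cites(b,h)
round 1: derive cover(f,b) via R0 from cites(f,b)
round 1: derive cover(g,a) via R0 from cites(g,a)
round 1: derive cover(g,f) via R0 from cites(g,f)
round 1: derive cover(i,i) via R0 from cites(i,i)
round 1: derive flow(a,b) via R2 from parent(a,b)
round 1: derive flow(a,f) via R2 from parent(a,f)
round 1: derive flow(b,b) via R2 from parent(b,b)
round 1: derive flow(b,f) via R2 from parent(b,f)
round 1: derive flow(f,h) via R2 from parent(f,h)
round 1: derive flow(g,b) via R2 from parent(g,b)
round 1: derive flow(g,g) via R2 from parent(g,g)
round 1: derive flow(h,f) via R2 from parent(h,f)
round 1: derive flow(i,f) via R2 from parent(i,f)
round 2: derive cover(b,i) via R1 from cover(b,a), cites(a,i)
round 2: derive cover(f,a) via R1 from cover(f,b), cites(b,a)
round 2: derive cover(f,h) via R1 from cover(f,b), cites(b,h)
round 2: derive cover(g,b) via R1 from cover(g,f), cites(f,b)
round 2: derive cover(g,h) via R1 from cover(g,a), cites(a,h)
round 2: derive cover(g,i) via R1 from cover(g,a), cites(a,i)
round 2: derive flow(a,a) via R3 from flow(a,b), cites(b,a)
round 2: derive flow(a,h) via R3 from flow(a,b), cites(b,h)
round 2: derive flow(b,a) via R3 from flow(b,b), cites(b,a)
round 2: derive flow(b,h) via R3 from flow(b,b), cites(b,h)
round 2: derive flow(g,a) via R3 from flow(g,b), cites(b,a)
round 2: derive flow(g,f) via R3 from flow(g,g), cites(g,f)
round 2: derive flow(g,h) via R3 from flow(g,b), cites(b,h)
round 2: derive flow(h,b) via R3 from flow(h,f), cites(f,b)
round 2: derive flow(i,b) via R3 from flow(i,f), cites(f,b)
round 3: derive cover(f,i) via R1 from cover(f,a), cites(a,i)
round 3: derive flow(a,i) via R3 from flow(a,a), cites(a,i)
round 3: derive flow(b,i) via R3 from flow(b,a), cites(a,i)
round 3: derive flow(g,i) via R3 from flow(g,a), cites(a,i)
round 3: derive flow(h,a) via R3 from flow(h,b), cites(b,a)
round 3: derive flow(h,h) via R3 from flow(h,b), cites(b,h)
round 3: derive flow(i,a) via R3 from flow(i,b), cites(b,a)
round 3: derive flow(i,h) via R3 from flow(i,b), cites(b,h)
round 4: derive flow(h,i) via R3 from flow(h,a), cites(a,i)
round 4: derive flow(i,i) via R3 from flow(i,a), cites(a,i)

no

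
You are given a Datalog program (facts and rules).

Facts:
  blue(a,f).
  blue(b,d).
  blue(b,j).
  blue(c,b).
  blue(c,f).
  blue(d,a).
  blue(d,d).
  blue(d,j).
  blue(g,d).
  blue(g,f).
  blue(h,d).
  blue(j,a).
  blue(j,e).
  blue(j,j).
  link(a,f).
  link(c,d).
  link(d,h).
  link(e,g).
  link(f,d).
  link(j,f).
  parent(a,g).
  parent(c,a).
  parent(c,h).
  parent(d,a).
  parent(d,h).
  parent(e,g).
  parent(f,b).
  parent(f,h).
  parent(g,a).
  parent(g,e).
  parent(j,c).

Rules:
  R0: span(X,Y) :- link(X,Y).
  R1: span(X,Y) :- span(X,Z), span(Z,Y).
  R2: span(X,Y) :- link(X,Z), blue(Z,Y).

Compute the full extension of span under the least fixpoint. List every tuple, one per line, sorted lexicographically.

round 1: derive span(a,f) via R0 from link(a,f)
round 1: derive span(c,d) via R0 from link(c,d)
round 1: derive span(d,h) via R0 from link(d,h)
round 1: derive span(e,g) via R0 from link(e,g)
round 1: derive span(f,d) via R0 from link(f,d)
round 1: derive span(j,f) via R0 from link(j,f)
round 1: derive span(c,a) via R2 from link(c,d), blue(d,a)
round 1: derive span(c,j) via R2 from link(c,d), blue(d,j)
round 1: derive span(d,d) via R2 from link(d,h), blue(h,d)
round 1: derive span(e,d) via R2 from link(e,g), blue(g,d)
round 1: derive span(e,f) via R2 from link(e,g), blue(g,f)
round 1: derive span(f,a) via R2 from link(f,d), blue(d,a)
round 1: derive span(f,j) via R2 from link(f,d), blue(d,j)
round 2: derive span(a,a) via R1 from span(a,f), span(f,a)
round 2: derive span(a,d) via R1 from span(a,f), span(f,d)
round 2: derive span(a,j) via R1 from span(a,f), span(f,j)
round 2: derive span(c,f) via R1 from span(c,a), span(a,f)
round 2: derive span(c,h) via R1 from span(c,d), span(d,h)
round 2: derive span(e,a) via R1 from span(e,f), span(f,a)
round 2: derive span(e,h) via R1 from span(e,d), span(d,h)
round 2: derive span(e,j) via R1 from span(e,f), span(f,j)
round 2: derive span(f,f) via R1 from span(f,a), span(a,f)
round 2: derive span(f,h) via R1 from span(f,d), span(d,h)
round 2: derive span(j,a) via R1 from span(j,f), span(f,a)
round 2: derive span(j,d) via R1 from span(j,f), span(f,d)
round 2: derive span(j,j) via R1 from span(j,f), span(f,j)
round 3: derive span(a,h) via R1 from span(a,d), span(d,h)
round 3: derive span(j,h) via R1 from span(j,d), span(d,h)

span(a,a)
span(a,d)
span(a,f)
span(a,h)
span(a,j)
span(c,a)
span(c,d)
span(c,f)
span(c,h)
span(c,j)
span(d,d)
span(d,h)
span(e,a)
span(e,d)
span(e,f)
span(e,g)
span(e,h)
span(e,j)
span(f,a)
span(f,d)
span(f,f)
span(f,h)
span(f,j)
span(j,a)
span(j,d)
span(j,f)
span(j,h)
span(j,j)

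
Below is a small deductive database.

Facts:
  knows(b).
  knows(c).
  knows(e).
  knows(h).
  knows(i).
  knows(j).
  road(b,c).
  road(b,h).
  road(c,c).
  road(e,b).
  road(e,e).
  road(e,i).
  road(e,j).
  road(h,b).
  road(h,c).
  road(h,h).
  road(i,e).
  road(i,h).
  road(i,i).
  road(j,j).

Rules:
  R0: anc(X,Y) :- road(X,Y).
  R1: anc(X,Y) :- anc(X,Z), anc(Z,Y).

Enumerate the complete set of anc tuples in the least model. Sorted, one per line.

anc(b,b)
anc(b,c)
anc(b,h)
anc(c,c)
anc(e,b)
anc(e,c)
anc(e,e)
anc(e,h)
anc(e,i)
anc(e,j)
anc(h,b)
anc(h,c)
anc(h,h)
anc(i,b)
anc(i,c)
anc(i,e)
anc(i,h)
anc(i,i)
anc(i,j)
anc(j,j)

round 1: derive anc(b,c) via R0 from road(b,c)
round 1: derive anc(b,h) via R0 from road(b,h)
round 1: derive anc(c,c) via R0 from road(c,c)
round 1: derive anc(e,b) via R0 from road(e,b)
round 1: derive anc(e,e) via R0 from road(e,e)
round 1: derive anc(e,i) via R0 from road(e,i)
round 1: derive anc(e,j) via R0 from road(e,j)
round 1: derive anc(h,b) via R0 from road(h,b)
round 1: derive anc(h,c) via R0 from road(h,c)
round 1: derive anc(h,h) via R0 from road(h,h)
round 1: derive anc(i,e) via R0 from road(i,e)
round 1: derive anc(i,h) via R0 from road(i,h)
round 1: derive anc(i,i) via R0 from road(i,i)
round 1: derive anc(j,j) via R0 from road(j,j)
round 2: derive anc(b,b) via R1 from anc(b,h), anc(h,b)
round 2: derive anc(e,c) via R1 from anc(e,b), anc(b,c)
round 2: derive anc(e,h) via R1 from anc(e,b), anc(b,h)
round 2: derive anc(i,b) via R1 from anc(i,e), anc(e,b)
round 2: derive anc(i,c) via R1 from anc(i,h), anc(h,c)
round 2: derive anc(i,j) via R1 from anc(i,e), anc(e,j)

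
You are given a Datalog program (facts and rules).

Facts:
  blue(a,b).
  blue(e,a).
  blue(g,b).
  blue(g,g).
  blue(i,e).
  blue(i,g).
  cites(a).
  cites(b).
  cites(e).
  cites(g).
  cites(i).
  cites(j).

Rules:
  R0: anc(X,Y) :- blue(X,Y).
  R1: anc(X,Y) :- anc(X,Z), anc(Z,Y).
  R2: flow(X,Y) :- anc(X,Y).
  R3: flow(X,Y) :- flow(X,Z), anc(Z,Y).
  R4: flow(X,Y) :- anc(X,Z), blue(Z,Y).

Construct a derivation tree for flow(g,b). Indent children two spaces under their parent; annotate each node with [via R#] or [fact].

flow(g,b)  [via R2]
  anc(g,b)  [via R0]
    blue(g,b)  [fact]

round 1: derive anc(a,b) via R0 from blue(a,b)
round 1: derive anc(e,a) via R0 from blue(e,a)
round 1: derive anc(g,b) via R0 from blue(g,b)
round 1: derive anc(g,g) via R0 from blue(g,g)
round 1: derive anc(i,e) via R0 from blue(i,e)
round 1: derive anc(i,g) via R0 from blue(i,g)
round 2: derive anc(e,b) via R1 from anc(e,a), anc(a,b)
round 2: derive anc(i,a) via R1 from anc(i,e), anc(e,a)
round 2: derive anc(i,b) via R1 from anc(i,g), anc(g,b)
round 2: derive flow(a,b) via R2 from anc(a,b)
round 2: derive flow(e,a) via R2 from anc(e,a)
round 2: derive flow(g,b) via R2 from anc(g,b)
round 2: derive flow(g,g) via R2 from anc(g,g)
round 2: derive flow(i,e) via R2 from anc(i,e)
round 2: derive flow(i,g) via R2 from anc(i,g)
round 2: derive flow(e,b) via R4 from anc(e,a), blue(a,b)
round 2: derive flow(i,a) via R4 from anc(i,e), blue(e,a)
round 2: derive flow(i,b) via R4 from anc(i,g), blue(g,b)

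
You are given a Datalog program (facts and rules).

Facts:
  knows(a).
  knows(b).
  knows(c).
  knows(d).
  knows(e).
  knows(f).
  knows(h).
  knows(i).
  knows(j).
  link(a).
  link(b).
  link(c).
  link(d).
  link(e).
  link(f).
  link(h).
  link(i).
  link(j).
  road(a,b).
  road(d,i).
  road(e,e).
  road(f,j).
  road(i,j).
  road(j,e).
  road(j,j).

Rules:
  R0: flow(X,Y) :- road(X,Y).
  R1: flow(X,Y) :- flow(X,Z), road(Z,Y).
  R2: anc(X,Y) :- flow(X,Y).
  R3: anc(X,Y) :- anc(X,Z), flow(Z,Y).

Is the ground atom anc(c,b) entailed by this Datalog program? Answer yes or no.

no

round 1: derive flow(a,b) via R0 from road(a,b)
round 1: derive flow(d,i) via R0 from road(d,i)
round 1: derive flow(e,e) via R0 from road(e,e)
round 1: derive flow(f,j) via R0 from road(f,j)
round 1: derive flow(i,j) via R0 from road(i,j)
round 1: derive flow(j,e) via R0 from road(j,e)
round 1: derive flow(j,j) via R0 from road(j,j)
round 2: derive flow(d,j) via R1 from flow(d,i), road(i,j)
round 2: derive flow(f,e) via R1 from flow(f,j), road(j,e)
round 2: derive flow(i,e) via R1 from flow(i,j), road(j,e)
round 2: derive anc(a,b) via R2 from flow(a,b)
round 2: derive anc(d,i) via R2 from flow(d,i)
round 2: derive anc(e,e) via R2 from flow(e,e)
round 2: derive anc(f,j) via R2 from flow(f,j)
round 2: derive anc(i,j) via R2 from flow(i,j)
round 2: derive anc(j,e) via R2 from flow(j,e)
round 2: derive anc(j,j) via R2 from flow(j,j)
round 3: derive flow(d,e) via R1 from flow(d,j), road(j,e)
round 3: derive anc(d,j) via R2 from flow(d,j)
round 3: derive anc(f,e) via R2 from flow(f,e)
round 3: derive anc(i,e) via R2 from flow(i,e)
round 3: derive anc(d,e) via R3 from anc(d,i), flow(i,e)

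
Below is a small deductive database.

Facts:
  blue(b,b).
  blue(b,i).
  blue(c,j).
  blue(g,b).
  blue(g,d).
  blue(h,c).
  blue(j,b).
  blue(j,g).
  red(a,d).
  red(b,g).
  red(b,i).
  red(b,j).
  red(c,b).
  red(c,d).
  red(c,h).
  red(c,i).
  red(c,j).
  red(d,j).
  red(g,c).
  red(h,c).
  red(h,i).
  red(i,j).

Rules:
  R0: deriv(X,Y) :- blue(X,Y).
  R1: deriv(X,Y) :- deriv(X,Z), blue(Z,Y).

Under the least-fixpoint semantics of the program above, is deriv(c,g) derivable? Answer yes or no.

round 1: derive deriv(b,b) via R0 from blue(b,b)
round 1: derive deriv(b,i) via R0 from blue(b,i)
round 1: derive deriv(c,j) via R0 from blue(c,j)
round 1: derive deriv(g,b) via R0 from blue(g,b)
round 1: derive deriv(g,d) via R0 from blue(g,d)
round 1: derive deriv(h,c) via R0 from blue(h,c)
round 1: derive deriv(j,b) via R0 from blue(j,b)
round 1: derive deriv(j,g) via R0 from blue(j,g)
round 2: derive deriv(c,b) via R1 from deriv(c,j), blue(j,b)
round 2: derive deriv(c,g) via R1 from deriv(c,j), blue(j,g)
round 2: derive deriv(g,i) via R1 from deriv(g,b), blue(b,i)
round 2: derive deriv(h,j) via R1 from deriv(h,c), blue(c,j)
round 2: derive deriv(j,d) via R1 from deriv(j,g), blue(g,d)
round 2: derive deriv(j,i) via R1 from deriv(j,b), blue(b,i)
round 3: derive deriv(c,d) via R1 from deriv(c,g), blue(g,d)
round 3: derive deriv(c,i) via R1 from deriv(c,b), blue(b,i)
round 3: derive deriv(h,b) via R1 from deriv(h,j), blue(j,b)
round 3: derive deriv(h,g) via R1 from deriv(h,j), blue(j,g)
round 4: derive deriv(h,d) via R1 from deriv(h,g), blue(g,d)
round 4: derive deriv(h,i) via R1 from deriv(h,b), blue(b,i)

yes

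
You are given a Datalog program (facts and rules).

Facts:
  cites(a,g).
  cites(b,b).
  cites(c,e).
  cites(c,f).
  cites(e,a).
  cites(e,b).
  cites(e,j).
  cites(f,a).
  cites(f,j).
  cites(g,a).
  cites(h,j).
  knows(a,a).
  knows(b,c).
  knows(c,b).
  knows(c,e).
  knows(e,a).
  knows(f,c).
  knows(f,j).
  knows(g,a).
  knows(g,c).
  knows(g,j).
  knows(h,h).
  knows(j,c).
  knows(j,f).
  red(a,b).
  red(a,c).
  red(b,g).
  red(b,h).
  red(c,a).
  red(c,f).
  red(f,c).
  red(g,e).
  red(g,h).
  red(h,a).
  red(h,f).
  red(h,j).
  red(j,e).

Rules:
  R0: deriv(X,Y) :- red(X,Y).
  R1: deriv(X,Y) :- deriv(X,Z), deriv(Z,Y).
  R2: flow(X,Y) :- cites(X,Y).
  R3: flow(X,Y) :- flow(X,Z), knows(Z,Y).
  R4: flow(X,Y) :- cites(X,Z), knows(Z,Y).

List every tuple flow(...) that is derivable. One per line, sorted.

round 1: derive flow(a,g) via R2 from cites(a,g)
round 1: derive flow(b,b) via R2 from cites(b,b)
round 1: derive flow(c,e) via R2 from cites(c,e)
round 1: derive flow(c,f) via R2 from cites(c,f)
round 1: derive flow(e,a) via R2 from cites(e,a)
round 1: derive flow(e,b) via R2 from cites(e,b)
round 1: derive flow(e,j) via R2 from cites(e,j)
round 1: derive flow(f,a) via R2 from cites(f,a)
round 1: derive flow(f,j) via R2 from cites(f,j)
round 1: derive flow(g,a) via R2 from cites(g,a)
round 1: derive flow(h,j) via R2 from cites(h,j)
round 1: derive flow(a,a) via R4 from cites(a,g), knows(g,a)
round 1: derive flow(a,c) via R4 from cites(a,g), knows(g,c)
round 1: derive flow(a,j) via R4 from cites(a,g), knows(g,j)
round 1: derive flow(b,c) via R4 from cites(b,b), knows(b,c)
round 1: derive flow(c,a) via R4 from cites(c,e), knows(e,a)
round 1: derive flow(c,c) via R4 from cites(c,f), knows(f,c)
round 1: derive flow(c,j) via R4 from cites(c,f), knows(f,j)
round 1: derive flow(e,c) via R4 from cites(e,b), knows(b,c)
round 1: derive flow(e,f) via R4 from cites(e,j), knows(j,f)
round 1: derive flow(f,c) via R4 from cites(f,j), knows(j,c)
round 1: derive flow(f,f) via R4 from cites(f,j), knows(j,f)
round 1: derive flow(h,c) via R4 from cites(h,j), knows(j,c)
round 1: derive flow(h,f) via R4 from cites(h,j), knows(j,f)
round 2: derive flow(a,b) via R3 from flow(a,c), knows(c,b)
round 2: derive flow(a,e) via R3 from flow(a,c), knows(c,e)
round 2: derive flow(a,f) via R3 from flow(a,j), knows(j,f)
round 2: derive flow(b,e) via R3 from flow(b,c), knows(c,e)
round 2: derive flow(c,b) via R3 from flow(c,c), knows(c,b)
round 2: derive flow(e,e) via R3 from flow(e,c), knows(c,e)
round 2: derive flow(f,b) via R3 from flow(f,c), knows(c,b)
round 2: derive flow(f,e) via R3 from flow(f,c), knows(c,e)
round 2: derive flow(h,b) via R3 from flow(h,c), knows(c,b)
round 2: derive flow(h,e) via R3 from flow(h,c), knows(c,e)
round 3: derive flow(b,a) via R3 from flow(b,e), knows(e,a)
round 3: derive flow(h,a) via R3 from flow(h,e), knows(e,a)

flow(a,a)
flow(a,b)
flow(a,c)
flow(a,e)
flow(a,f)
flow(a,g)
flow(a,j)
flow(b,a)
flow(b,b)
flow(b,c)
flow(b,e)
flow(c,a)
flow(c,b)
flow(c,c)
flow(c,e)
flow(c,f)
flow(c,j)
flow(e,a)
flow(e,b)
flow(e,c)
flow(e,e)
flow(e,f)
flow(e,j)
flow(f,a)
flow(f,b)
flow(f,c)
flow(f,e)
flow(f,f)
flow(f,j)
flow(g,a)
flow(h,a)
flow(h,b)
flow(h,c)
flow(h,e)
flow(h,f)
flow(h,j)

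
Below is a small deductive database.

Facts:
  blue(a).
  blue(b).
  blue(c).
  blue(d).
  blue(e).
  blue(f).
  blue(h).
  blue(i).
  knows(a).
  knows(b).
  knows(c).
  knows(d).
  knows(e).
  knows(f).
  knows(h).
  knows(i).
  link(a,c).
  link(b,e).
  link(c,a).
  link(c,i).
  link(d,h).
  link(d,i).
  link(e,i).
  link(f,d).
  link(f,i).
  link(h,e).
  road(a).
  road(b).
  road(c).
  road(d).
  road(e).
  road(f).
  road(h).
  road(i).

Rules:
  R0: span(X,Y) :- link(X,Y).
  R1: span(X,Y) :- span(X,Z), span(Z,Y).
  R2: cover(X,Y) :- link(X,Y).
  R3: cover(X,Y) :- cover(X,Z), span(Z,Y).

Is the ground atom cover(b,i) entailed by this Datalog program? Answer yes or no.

round 1: derive span(a,c) via R0 from link(a,c)
round 1: derive span(b,e) via R0 from link(b,e)
round 1: derive span(c,a) via R0 from link(c,a)
round 1: derive span(c,i) via R0 from link(c,i)
round 1: derive span(d,h) via R0 from link(d,h)
round 1: derive span(d,i) via R0 from link(d,i)
round 1: derive span(e,i) via R0 from link(e,i)
round 1: derive span(f,d) via R0 from link(f,d)
round 1: derive span(f,i) via R0 from link(f,i)
round 1: derive span(h,e) via R0 from link(h,e)
round 1: derive cover(a,c) via R2 from link(a,c)
round 1: derive cover(b,e) via R2 from link(b,e)
round 1: derive cover(c,a) via R2 from link(c,a)
round 1: derive cover(c,i) via R2 from link(c,i)
round 1: derive cover(d,h) via R2 from link(d,h)
round 1: derive cover(d,i) via R2 from link(d,i)
round 1: derive cover(e,i) via R2 from link(e,i)
round 1: derive cover(f,d) via R2 from link(f,d)
round 1: derive cover(f,i) via R2 from link(f,i)
round 1: derive cover(h,e) via R2 from link(h,e)
round 2: derive span(a,a) via R1 from span(a,c), span(c,a)
round 2: derive span(a,i) via R1 from span(a,c), span(c,i)
round 2: derive span(b,i) via R1 from span(b,e), span(e,i)
round 2: derive span(c,c) via R1 from span(c,a), span(a,c)
round 2: derive span(d,e) via R1 from span(d,h), span(h,e)
round 2: derive span(f,h) via R1 from span(f,d), span(d,h)
round 2: derive span(h,i) via R1 from span(h,e), span(e,i)
round 2: derive cover(a,a) via R3 from cover(a,c), span(c,a)
round 2: derive cover(a,i) via R3 from cover(a,c), span(c,i)
round 2: derive cover(b,i) via R3 from cover(b,e), span(e,i)
round 2: derive cover(c,c) via R3 from cover(c,a), span(a,c)
round 2: derive cover(d,e) via R3 from cover(d,h), span(h,e)
round 2: derive cover(f,h) via R3 from cover(f,d), span(d,h)
round 2: derive cover(h,i) via R3 from cover(h,e), span(e,i)
round 3: derive span(f,e) via R1 from span(f,d), span(d,e)
round 3: derive cover(f,e) via R3 from cover(f,d), span(d,e)

yes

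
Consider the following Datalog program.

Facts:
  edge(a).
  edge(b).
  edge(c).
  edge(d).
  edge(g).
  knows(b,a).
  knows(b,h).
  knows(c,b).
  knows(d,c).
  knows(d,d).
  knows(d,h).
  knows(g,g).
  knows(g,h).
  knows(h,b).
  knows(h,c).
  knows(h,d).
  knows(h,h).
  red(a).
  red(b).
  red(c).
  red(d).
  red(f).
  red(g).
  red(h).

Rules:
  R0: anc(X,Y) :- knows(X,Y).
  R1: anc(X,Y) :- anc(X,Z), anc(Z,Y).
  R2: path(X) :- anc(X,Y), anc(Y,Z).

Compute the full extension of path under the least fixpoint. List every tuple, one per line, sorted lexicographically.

path(b)
path(c)
path(d)
path(g)
path(h)

round 1: derive anc(b,a) via R0 from knows(b,a)
round 1: derive anc(b,h) via R0 from knows(b,h)
round 1: derive anc(c,b) via R0 from knows(c,b)
round 1: derive anc(d,c) via R0 from knows(d,c)
round 1: derive anc(d,d) via R0 from knows(d,d)
round 1: derive anc(d,h) via R0 from knows(d,h)
round 1: derive anc(g,g) via R0 from knows(g,g)
round 1: derive anc(g,h) via R0 from knows(g,h)
round 1: derive anc(h,b) via R0 from knows(h,b)
round 1: derive anc(h,c) via R0 from knows(h,c)
round 1: derive anc(h,d) via R0 from knows(h,d)
round 1: derive anc(h,h) via R0 from knows(h,h)
round 2: derive anc(b,b) via R1 from anc(b,h), anc(h,b)
round 2: derive anc(b,c) via R1 from anc(b,h), anc(h,c)
round 2: derive anc(b,d) via R1 from anc(b,h), anc(h,d)
round 2: derive anc(c,a) via R1 from anc(c,b), anc(b,a)
round 2: derive anc(c,h) via R1 from anc(c,b), anc(b,h)
round 2: derive anc(d,b) via R1 from anc(d,c), anc(c,b)
round 2: derive anc(g,b) via R1 from anc(g,h), anc(h,b)
round 2: derive anc(g,c) via R1 from anc(g,h), anc(h,c)
round 2: derive anc(g,d) via R1 from anc(g,h), anc(h,d)
round 2: derive anc(h,a) via R1 from anc(h,b), anc(b,a)
round 2: derive path(b) via R2 from anc(b,h), anc(h,b)
round 2: derive path(c) via R2 from anc(c,b), anc(b,a)
round 2: derive path(d) via R2 from anc(d,c), anc(c,b)
round 2: derive path(g) via R2 from anc(g,g), anc(g,g)
round 2: derive path(h) via R2 from anc(h,b), anc(b,a)
round 3: derive anc(c,c) via R1 from anc(c,b), anc(b,c)
round 3: derive anc(c,d) via R1 from anc(c,b), anc(b,d)
round 3: derive anc(d,a) via R1 from anc(d,b), anc(b,a)
round 3: derive anc(g,a) via R1 from anc(g,b), anc(b,a)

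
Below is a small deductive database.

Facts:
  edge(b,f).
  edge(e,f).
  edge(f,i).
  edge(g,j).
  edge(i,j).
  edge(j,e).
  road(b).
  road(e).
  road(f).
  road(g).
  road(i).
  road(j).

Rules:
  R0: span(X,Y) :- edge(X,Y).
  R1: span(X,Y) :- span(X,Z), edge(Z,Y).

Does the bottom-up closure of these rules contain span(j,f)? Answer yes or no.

round 1: derive span(b,f) via R0 from edge(b,f)
round 1: derive span(e,f) via R0 from edge(e,f)
round 1: derive span(f,i) via R0 from edge(f,i)
round 1: derive span(g,j) via R0 from edge(g,j)
round 1: derive span(i,j) via R0 from edge(i,j)
round 1: derive span(j,e) via R0 from edge(j,e)
round 2: derive span(b,i) via R1 from span(b,f), edge(f,i)
round 2: derive span(e,i) via R1 from span(e,f), edge(f,i)
round 2: derive span(f,j) via R1 from span(f,i), edge(i,j)
round 2: derive span(g,e) via R1 from span(g,j), edge(j,e)
round 2: derive span(i,e) via R1 from span(i,j), edge(j,e)
round 2: derive span(j,f) via R1 from span(j,e), edge(e,f)
round 3: derive span(b,j) via R1 from span(b,i), edge(i,j)
round 3: derive span(e,j) via R1 from span(e,i), edge(i,j)
round 3: derive span(f,e) via R1 from span(f,j), edge(j,e)
round 3: derive span(g,f) via R1 from span(g,e), edge(e,f)
round 3: derive span(i,f) via R1 from span(i,e), edge(e,f)
round 3: derive span(j,i) via R1 from span(j,f), edge(f,i)
round 4: derive span(b,e) via R1 from span(b,j), edge(j,e)
round 4: derive span(e,e) via R1 from span(e,j), edge(j,e)
round 4: derive span(f,f) via R1 from span(f,e), edge(e,f)
round 4: derive span(g,i) via R1 from span(g,f), edge(f,i)
round 4: derive span(i,i) via R1 from span(i,f), edge(f,i)
round 4: derive span(j,j) via R1 from span(j,i), edge(i,j)

yes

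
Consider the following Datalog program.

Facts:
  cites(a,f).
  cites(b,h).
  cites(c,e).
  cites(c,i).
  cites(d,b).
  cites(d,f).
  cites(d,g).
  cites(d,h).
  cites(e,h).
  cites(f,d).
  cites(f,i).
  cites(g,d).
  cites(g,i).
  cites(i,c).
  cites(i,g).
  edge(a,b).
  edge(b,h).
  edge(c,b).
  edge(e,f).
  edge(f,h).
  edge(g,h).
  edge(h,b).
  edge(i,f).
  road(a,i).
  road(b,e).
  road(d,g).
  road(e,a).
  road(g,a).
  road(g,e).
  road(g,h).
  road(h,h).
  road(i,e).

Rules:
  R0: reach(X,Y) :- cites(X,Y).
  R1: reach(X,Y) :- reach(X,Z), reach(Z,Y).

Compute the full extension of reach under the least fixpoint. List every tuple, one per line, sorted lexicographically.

reach(a,b)
reach(a,c)
reach(a,d)
reach(a,e)
reach(a,f)
reach(a,g)
reach(a,h)
reach(a,i)
reach(b,h)
reach(c,b)
reach(c,c)
reach(c,d)
reach(c,e)
reach(c,f)
reach(c,g)
reach(c,h)
reach(c,i)
reach(d,b)
reach(d,c)
reach(d,d)
reach(d,e)
reach(d,f)
reach(d,g)
reach(d,h)
reach(d,i)
reach(e,h)
reach(f,b)
reach(f,c)
reach(f,d)
reach(f,e)
reach(f,f)
reach(f,g)
reach(f,h)
reach(f,i)
reach(g,b)
reach(g,c)
reach(g,d)
reach(g,e)
reach(g,f)
reach(g,g)
reach(g,h)
reach(g,i)
reach(i,b)
reach(i,c)
reach(i,d)
reach(i,e)
reach(i,f)
reach(i,g)
reach(i,h)
reach(i,i)

round 1: derive reach(a,f) via R0 from cites(a,f)
round 1: derive reach(b,h) via R0 from cites(b,h)
round 1: derive reach(c,e) via R0 from cites(c,e)
round 1: derive reach(c,i) via R0 from cites(c,i)
round 1: derive reach(d,b) via R0 from cites(d,b)
round 1: derive reach(d,f) via R0 from cites(d,f)
round 1: derive reach(d,g) via R0 from cites(d,g)
round 1: derive reach(d,h) via R0 from cites(d,h)
round 1: derive reach(e,h) via R0 from cites(e,h)
round 1: derive reach(f,d) via R0 from cites(f,d)
round 1: derive reach(f,i) via R0 from cites(f,i)
round 1: derive reach(g,d) via R0 from cites(g,d)
round 1: derive reach(g,i) via R0 from cites(g,i)
round 1: derive reach(i,c) via R0 from cites(i,c)
round 1: derive reach(i,g) via R0 from cites(i,g)
round 2: derive reach(a,d) via R1 from reach(a,f), reach(f,d)
round 2: derive reach(a,i) via R1 from reach(a,f), reach(f,i)
round 2: derive reach(c,c) via R1 from reach(c,i), reach(i,c)
round 2: derive reach(c,g) via R1 from reach(c,i), reach(i,g)
round 2: derive reach(c,h) via R1 from reach(c,e), reach(e,h)
round 2: derive reach(d,d) via R1 from reach(d,f), reach(f,d)
round 2: derive reach(d,i) via R1 from reach(d,f), reach(f,i)
round 2: derive reach(f,b) via R1 from reach(f,d), reach(d,b)
round 2: derive reach(f,c) via R1 from reach(f,i), reach(i,c)
round 2: derive reach(f,f) via R1 from reach(f,d), reach(d,f)
round 2: derive reach(f,g) via R1 from reach(f,d), reach(d,g)
round 2: derive reach(f,h) via R1 from reach(f,d), reach(d,h)
round 2: derive reach(g,b) via R1 from reach(g,d), reach(d,b)
round 2: derive reach(g,c) via R1 from reach(g,i), reach(i,c)
round 2: derive reach(g,f) via R1 from reach(g,d), reach(d,f)
round 2: derive reach(g,g) via R1 from reach(g,d), reach(d,g)
round 2: derive reach(g,h) via R1 from reach(g,d), reach(d,h)
round 2: derive reach(i,d) via R1 from reach(i,g), reach(g,d)
round 2: derive reach(i,e) via R1 from reach(i,c), reach(c,e)
round 2: derive reach(i,i) via R1 from reach(i,c), reach(c,i)
round 3: derive reach(a,b) via R1 from reach(a,d), reach(d,b)
round 3: derive reach(a,c) via R1 from reach(a,f), reach(f,c)
round 3: derive reach(a,e) via R1 from reach(a,i), reach(i,e)
round 3: derive reach(a,g) via R1 from reach(a,d), reach(d,g)
round 3: derive reach(a,h) via R1 from reach(a,d), reach(d,h)
round 3: derive reach(c,b) via R1 from reach(c,g), reach(g,b)
round 3: derive reach(c,d) via R1 from reach(c,g), reach(g,d)
round 3: derive reach(c,f) via R1 from reach(c,g), reach(g,f)
round 3: derive reach(d,c) via R1 from reach(d,f), reach(f,c)
round 3: derive reach(d,e) via R1 from reach(d,i), reach(i,e)
round 3: derive reach(f,e) via R1 from reach(f,c), reach(c,e)
round 3: derive reach(g,e) via R1 from reach(g,c), reach(c,e)
round 3: derive reach(i,b) via R1 from reach(i,d), reach(d,b)
round 3: derive reach(i,f) via R1 from reach(i,d), reach(d,f)
round 3: derive reach(i,h) via R1 from reach(i,c), reach(c,h)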